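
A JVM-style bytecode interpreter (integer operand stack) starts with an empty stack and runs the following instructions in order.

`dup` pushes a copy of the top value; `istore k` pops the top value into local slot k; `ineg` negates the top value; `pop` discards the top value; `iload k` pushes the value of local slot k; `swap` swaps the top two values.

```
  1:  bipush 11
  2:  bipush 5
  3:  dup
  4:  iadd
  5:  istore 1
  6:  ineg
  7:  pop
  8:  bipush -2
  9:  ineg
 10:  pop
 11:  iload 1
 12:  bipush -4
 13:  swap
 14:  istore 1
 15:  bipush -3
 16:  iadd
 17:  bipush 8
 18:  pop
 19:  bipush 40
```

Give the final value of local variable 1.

bipush 11 -> [11]
bipush 5  -> [11, 5]
dup       -> [11, 5, 5]
iadd      -> [11, 10]
istore 1  -> [11]
ineg      -> [-11]
pop       -> []
bipush -2 -> [-2]
ineg      -> [2]
pop       -> []
iload 1   -> [10]
bipush -4 -> [10, -4]
swap      -> [-4, 10]
istore 1  -> [-4]
bipush -3 -> [-4, -3]
iadd      -> [-7]
bipush 8  -> [-7, 8]
pop       -> [-7]
bipush 40 -> [-7, 40]

10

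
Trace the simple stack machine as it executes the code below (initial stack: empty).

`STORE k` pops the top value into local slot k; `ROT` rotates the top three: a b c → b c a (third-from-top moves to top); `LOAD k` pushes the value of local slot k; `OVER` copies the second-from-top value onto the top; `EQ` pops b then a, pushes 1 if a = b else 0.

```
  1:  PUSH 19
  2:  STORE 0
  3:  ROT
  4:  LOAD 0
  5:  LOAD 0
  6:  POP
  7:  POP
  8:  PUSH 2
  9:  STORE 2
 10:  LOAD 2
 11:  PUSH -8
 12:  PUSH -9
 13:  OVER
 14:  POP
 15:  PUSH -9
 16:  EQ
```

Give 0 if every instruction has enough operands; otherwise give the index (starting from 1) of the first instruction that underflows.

PUSH 19 : 19
STORE 0 : (empty)
ROT  — needs 3 operands, stack has 0 → underflow

3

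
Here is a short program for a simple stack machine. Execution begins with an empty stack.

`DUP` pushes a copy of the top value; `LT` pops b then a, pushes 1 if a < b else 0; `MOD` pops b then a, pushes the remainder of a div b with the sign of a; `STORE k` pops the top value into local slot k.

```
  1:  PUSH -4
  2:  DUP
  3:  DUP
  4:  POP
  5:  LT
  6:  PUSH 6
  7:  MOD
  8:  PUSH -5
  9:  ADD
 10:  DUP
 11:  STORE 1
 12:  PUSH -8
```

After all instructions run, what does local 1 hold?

PUSH -4 → [-4]
DUP     → [-4, -4]
DUP     → [-4, -4, -4]
POP     → [-4, -4]
LT      → [0]
PUSH 6  → [0, 6]
MOD     → [0]
PUSH -5 → [0, -5]
ADD     → [-5]
DUP     → [-5, -5]
STORE 1 → [-5]
PUSH -8 → [-5, -8]

-5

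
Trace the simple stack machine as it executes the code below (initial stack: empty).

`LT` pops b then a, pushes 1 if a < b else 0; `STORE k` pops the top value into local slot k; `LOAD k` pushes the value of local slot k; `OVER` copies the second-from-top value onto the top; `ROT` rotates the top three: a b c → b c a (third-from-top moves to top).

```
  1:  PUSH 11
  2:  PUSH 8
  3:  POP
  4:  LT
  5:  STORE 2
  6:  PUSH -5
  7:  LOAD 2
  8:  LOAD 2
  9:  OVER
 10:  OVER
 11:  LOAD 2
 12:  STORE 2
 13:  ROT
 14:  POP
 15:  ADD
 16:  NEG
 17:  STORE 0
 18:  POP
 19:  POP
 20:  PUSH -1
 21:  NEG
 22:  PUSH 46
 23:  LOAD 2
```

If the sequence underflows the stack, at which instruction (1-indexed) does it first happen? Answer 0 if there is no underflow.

PUSH 11 → 11
PUSH 8  → 11 8
POP     → 11
LT  — needs 2 operands, stack has 1 → underflow

4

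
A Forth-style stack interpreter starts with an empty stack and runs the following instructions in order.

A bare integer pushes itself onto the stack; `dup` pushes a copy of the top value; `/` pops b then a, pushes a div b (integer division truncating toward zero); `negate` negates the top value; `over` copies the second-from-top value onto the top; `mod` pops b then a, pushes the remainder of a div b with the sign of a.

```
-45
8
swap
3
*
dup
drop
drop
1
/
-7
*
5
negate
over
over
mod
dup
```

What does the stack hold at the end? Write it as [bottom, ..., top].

[-56, -5, -1, -1]

-45    -> -45
8      -> -45 8
swap   -> 8 -45
3      -> 8 -45 3
*      -> 8 -135
dup    -> 8 -135 -135
drop   -> 8 -135
drop   -> 8
1      -> 8 1
/      -> 8
-7     -> 8 -7
*      -> -56
5      -> -56 5
negate -> -56 -5
over   -> -56 -5 -56
over   -> -56 -5 -56 -5
mod    -> -56 -5 -1
dup    -> -56 -5 -1 -1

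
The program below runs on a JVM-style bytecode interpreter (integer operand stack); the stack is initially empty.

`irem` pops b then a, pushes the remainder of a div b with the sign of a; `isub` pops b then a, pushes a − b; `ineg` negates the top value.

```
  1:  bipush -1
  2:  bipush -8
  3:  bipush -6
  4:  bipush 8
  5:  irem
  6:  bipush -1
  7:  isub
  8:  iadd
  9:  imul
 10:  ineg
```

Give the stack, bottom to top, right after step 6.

bipush -1 -> -1
bipush -8 -> -1 -8
bipush -6 -> -1 -8 -6
bipush 8  -> -1 -8 -6 8
irem      -> -1 -8 -6
bipush -1 -> -1 -8 -6 -1

[-1, -8, -6, -1]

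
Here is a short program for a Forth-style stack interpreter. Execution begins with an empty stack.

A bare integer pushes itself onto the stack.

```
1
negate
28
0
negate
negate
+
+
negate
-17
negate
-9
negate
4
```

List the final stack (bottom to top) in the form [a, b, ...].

[-27, 17, 9, 4]

1      : 1
negate : -1
28     : -1 28
0      : -1 28 0
negate : -1 28 0
negate : -1 28 0
+      : -1 28
+      : 27
negate : -27
-17    : -27 -17
negate : -27 17
-9     : -27 17 -9
negate : -27 17 9
4      : -27 17 9 4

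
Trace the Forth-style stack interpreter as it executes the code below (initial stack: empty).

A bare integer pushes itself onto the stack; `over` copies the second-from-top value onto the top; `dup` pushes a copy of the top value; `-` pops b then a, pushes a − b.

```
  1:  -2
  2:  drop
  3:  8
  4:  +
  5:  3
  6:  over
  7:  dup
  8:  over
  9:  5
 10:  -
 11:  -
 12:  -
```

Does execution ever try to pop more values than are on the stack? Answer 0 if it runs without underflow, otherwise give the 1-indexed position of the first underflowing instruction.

-2   → -2
drop → (empty)
8    → 8
+  — needs 2 operands, stack has 1 → underflow

4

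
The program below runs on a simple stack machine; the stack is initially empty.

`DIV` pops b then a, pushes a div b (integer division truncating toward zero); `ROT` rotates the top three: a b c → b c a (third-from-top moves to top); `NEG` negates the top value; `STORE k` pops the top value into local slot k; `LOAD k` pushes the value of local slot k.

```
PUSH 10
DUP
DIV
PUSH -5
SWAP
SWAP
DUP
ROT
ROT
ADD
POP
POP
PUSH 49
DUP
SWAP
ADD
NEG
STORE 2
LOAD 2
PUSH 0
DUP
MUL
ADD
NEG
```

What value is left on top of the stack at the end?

PUSH 10 -> 10
DUP     -> 10 10
DIV     -> 1
PUSH -5 -> 1 -5
SWAP    -> -5 1
SWAP    -> 1 -5
DUP     -> 1 -5 -5
ROT     -> -5 -5 1
ROT     -> -5 1 -5
ADD     -> -5 -4
POP     -> -5
POP     -> (empty)
PUSH 49 -> 49
DUP     -> 49 49
SWAP    -> 49 49
ADD     -> 98
NEG     -> -98
STORE 2 -> (empty)
LOAD 2  -> -98
PUSH 0  -> -98 0
DUP     -> -98 0 0
MUL     -> -98 0
ADD     -> -98
NEG     -> 98

98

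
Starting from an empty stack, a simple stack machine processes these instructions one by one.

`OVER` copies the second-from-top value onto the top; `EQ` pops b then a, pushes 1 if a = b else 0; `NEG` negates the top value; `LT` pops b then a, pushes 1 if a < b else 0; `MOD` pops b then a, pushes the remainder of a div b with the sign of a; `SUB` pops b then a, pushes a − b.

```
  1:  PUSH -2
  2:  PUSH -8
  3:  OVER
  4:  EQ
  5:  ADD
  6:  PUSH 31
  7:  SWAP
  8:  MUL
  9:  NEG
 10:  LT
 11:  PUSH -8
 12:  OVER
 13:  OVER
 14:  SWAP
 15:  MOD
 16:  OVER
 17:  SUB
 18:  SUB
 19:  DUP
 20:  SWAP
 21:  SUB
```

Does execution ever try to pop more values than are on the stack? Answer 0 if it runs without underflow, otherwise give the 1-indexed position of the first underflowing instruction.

PUSH -2 -> [-2]
PUSH -8 -> [-2, -8]
OVER    -> [-2, -8, -2]
EQ      -> [-2, 0]
ADD     -> [-2]
PUSH 31 -> [-2, 31]
SWAP    -> [31, -2]
MUL     -> [-62]
NEG     -> [62]
LT  — needs 2 operands, stack has 1 → underflow

10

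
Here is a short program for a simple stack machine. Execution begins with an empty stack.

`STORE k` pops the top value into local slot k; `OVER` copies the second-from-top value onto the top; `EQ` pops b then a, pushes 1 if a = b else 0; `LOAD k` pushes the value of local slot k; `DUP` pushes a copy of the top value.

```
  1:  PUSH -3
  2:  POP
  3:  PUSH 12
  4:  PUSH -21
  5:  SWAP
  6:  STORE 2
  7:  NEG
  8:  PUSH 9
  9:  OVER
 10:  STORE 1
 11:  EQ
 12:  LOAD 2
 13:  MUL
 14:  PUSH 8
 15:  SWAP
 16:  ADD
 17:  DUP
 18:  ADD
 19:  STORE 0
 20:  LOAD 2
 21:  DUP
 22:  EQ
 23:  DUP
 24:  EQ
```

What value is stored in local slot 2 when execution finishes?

12

PUSH -3  -> -3
POP      -> (empty)
PUSH 12  -> 12
PUSH -21 -> 12 -21
SWAP     -> -21 12
STORE 2  -> -21
NEG      -> 21
PUSH 9   -> 21 9
OVER     -> 21 9 21
STORE 1  -> 21 9
EQ       -> 0
LOAD 2   -> 0 12
MUL      -> 0
PUSH 8   -> 0 8
SWAP     -> 8 0
ADD      -> 8
DUP      -> 8 8
ADD      -> 16
STORE 0  -> (empty)
LOAD 2   -> 12
DUP      -> 12 12
EQ       -> 1
DUP      -> 1 1
EQ       -> 1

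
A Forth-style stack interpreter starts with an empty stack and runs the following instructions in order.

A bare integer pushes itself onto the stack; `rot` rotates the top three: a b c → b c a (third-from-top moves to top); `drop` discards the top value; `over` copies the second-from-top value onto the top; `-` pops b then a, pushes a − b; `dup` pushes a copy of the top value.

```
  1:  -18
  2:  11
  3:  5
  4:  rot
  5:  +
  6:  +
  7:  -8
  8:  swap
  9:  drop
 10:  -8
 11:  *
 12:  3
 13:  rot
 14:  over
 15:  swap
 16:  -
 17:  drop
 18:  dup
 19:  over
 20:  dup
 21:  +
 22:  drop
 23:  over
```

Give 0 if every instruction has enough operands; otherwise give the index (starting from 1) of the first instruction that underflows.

13

-18  -> -18
11   -> -18 11
5    -> -18 11 5
rot  -> 11 5 -18
+    -> 11 -13
+    -> -2
-8   -> -2 -8
swap -> -8 -2
drop -> -8
-8   -> -8 -8
*    -> 64
3    -> 64 3
rot  — needs 3 operands, stack has 2 → underflow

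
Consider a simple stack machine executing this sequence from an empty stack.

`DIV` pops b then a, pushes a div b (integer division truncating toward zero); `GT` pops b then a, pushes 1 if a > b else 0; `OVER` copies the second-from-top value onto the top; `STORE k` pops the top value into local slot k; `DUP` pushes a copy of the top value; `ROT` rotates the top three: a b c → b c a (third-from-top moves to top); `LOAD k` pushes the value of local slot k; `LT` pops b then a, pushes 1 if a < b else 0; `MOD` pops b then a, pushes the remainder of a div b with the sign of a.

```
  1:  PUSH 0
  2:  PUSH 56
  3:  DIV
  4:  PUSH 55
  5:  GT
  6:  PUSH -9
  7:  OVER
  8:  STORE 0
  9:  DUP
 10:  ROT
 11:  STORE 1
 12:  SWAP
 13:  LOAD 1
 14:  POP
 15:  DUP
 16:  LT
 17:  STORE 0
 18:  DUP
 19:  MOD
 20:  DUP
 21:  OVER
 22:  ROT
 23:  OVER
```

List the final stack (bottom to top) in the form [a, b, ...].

[0, 0, 0, 0]

PUSH 0  -> [0]
PUSH 56 -> [0, 56]
DIV     -> [0]
PUSH 55 -> [0, 55]
GT      -> [0]
PUSH -9 -> [0, -9]
OVER    -> [0, -9, 0]
STORE 0 -> [0, -9]
DUP     -> [0, -9, -9]
ROT     -> [-9, -9, 0]
STORE 1 -> [-9, -9]
SWAP    -> [-9, -9]
LOAD 1  -> [-9, -9, 0]
POP     -> [-9, -9]
DUP     -> [-9, -9, -9]
LT      -> [-9, 0]
STORE 0 -> [-9]
DUP     -> [-9, -9]
MOD     -> [0]
DUP     -> [0, 0]
OVER    -> [0, 0, 0]
ROT     -> [0, 0, 0]
OVER    -> [0, 0, 0, 0]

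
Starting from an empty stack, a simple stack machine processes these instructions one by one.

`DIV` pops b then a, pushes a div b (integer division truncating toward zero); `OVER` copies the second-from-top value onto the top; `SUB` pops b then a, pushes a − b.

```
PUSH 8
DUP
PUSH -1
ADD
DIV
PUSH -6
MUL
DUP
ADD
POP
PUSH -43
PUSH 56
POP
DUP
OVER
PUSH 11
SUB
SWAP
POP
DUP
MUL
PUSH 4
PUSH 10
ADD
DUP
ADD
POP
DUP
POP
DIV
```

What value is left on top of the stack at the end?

PUSH 8   -> 8
DUP      -> 8 8
PUSH -1  -> 8 8 -1
ADD      -> 8 7
DIV      -> 1
PUSH -6  -> 1 -6
MUL      -> -6
DUP      -> -6 -6
ADD      -> -12
POP      -> (empty)
PUSH -43 -> -43
PUSH 56  -> -43 56
POP      -> -43
DUP      -> -43 -43
OVER     -> -43 -43 -43
PUSH 11  -> -43 -43 -43 11
SUB      -> -43 -43 -54
SWAP     -> -43 -54 -43
POP      -> -43 -54
DUP      -> -43 -54 -54
MUL      -> -43 2916
PUSH 4   -> -43 2916 4
PUSH 10  -> -43 2916 4 10
ADD      -> -43 2916 14
DUP      -> -43 2916 14 14
ADD      -> -43 2916 28
POP      -> -43 2916
DUP      -> -43 2916 2916
POP      -> -43 2916
DIV      -> 0

0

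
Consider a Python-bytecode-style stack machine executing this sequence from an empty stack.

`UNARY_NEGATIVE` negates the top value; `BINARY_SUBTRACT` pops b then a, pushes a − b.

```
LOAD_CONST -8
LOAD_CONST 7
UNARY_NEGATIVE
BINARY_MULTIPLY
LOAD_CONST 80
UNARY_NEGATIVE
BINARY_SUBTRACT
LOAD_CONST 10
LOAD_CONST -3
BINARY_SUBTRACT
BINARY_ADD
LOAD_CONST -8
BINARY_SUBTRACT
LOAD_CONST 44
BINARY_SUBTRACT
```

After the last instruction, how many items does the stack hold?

1

LOAD_CONST -8   : [-8]
LOAD_CONST 7    : [-8, 7]
UNARY_NEGATIVE  : [-8, -7]
BINARY_MULTIPLY : [56]
LOAD_CONST 80   : [56, 80]
UNARY_NEGATIVE  : [56, -80]
BINARY_SUBTRACT : [136]
LOAD_CONST 10   : [136, 10]
LOAD_CONST -3   : [136, 10, -3]
BINARY_SUBTRACT : [136, 13]
BINARY_ADD      : [149]
LOAD_CONST -8   : [149, -8]
BINARY_SUBTRACT : [157]
LOAD_CONST 44   : [157, 44]
BINARY_SUBTRACT : [113]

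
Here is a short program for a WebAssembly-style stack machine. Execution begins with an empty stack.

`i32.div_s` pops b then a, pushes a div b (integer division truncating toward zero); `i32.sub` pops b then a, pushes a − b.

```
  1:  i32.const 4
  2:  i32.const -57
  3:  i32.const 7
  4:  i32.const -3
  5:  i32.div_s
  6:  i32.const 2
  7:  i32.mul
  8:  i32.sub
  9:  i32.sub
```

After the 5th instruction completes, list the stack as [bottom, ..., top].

i32.const 4   -> 4
i32.const -57 -> 4 -57
i32.const 7   -> 4 -57 7
i32.const -3  -> 4 -57 7 -3
i32.div_s     -> 4 -57 -2

[4, -57, -2]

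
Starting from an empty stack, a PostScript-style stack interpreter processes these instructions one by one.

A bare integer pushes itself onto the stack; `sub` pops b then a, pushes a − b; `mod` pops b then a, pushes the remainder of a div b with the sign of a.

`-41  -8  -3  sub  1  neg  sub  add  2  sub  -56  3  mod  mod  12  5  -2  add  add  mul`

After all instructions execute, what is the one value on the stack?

-15

-41 -> -41
-8  -> -41 -8
-3  -> -41 -8 -3
sub -> -41 -5
1   -> -41 -5 1
neg -> -41 -5 -1
sub -> -41 -4
add -> -45
2   -> -45 2
sub -> -47
-56 -> -47 -56
3   -> -47 -56 3
mod -> -47 -2
mod -> -1
12  -> -1 12
5   -> -1 12 5
-2  -> -1 12 5 -2
add -> -1 12 3
add -> -1 15
mul -> -15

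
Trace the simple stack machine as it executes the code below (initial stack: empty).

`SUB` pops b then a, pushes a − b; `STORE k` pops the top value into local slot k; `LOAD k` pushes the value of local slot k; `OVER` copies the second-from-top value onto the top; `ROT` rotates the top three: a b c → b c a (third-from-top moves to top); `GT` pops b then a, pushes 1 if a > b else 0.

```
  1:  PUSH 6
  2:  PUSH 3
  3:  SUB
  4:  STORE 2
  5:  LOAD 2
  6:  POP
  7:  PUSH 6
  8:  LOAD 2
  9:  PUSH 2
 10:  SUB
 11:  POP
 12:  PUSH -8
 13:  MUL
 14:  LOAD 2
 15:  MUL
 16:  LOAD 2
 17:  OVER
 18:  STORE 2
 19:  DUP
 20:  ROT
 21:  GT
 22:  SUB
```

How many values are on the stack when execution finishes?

1

PUSH 6  -> 6
PUSH 3  -> 6 3
SUB     -> 3
STORE 2 -> (empty)
LOAD 2  -> 3
POP     -> (empty)
PUSH 6  -> 6
LOAD 2  -> 6 3
PUSH 2  -> 6 3 2
SUB     -> 6 1
POP     -> 6
PUSH -8 -> 6 -8
MUL     -> -48
LOAD 2  -> -48 3
MUL     -> -144
LOAD 2  -> -144 3
OVER    -> -144 3 -144
STORE 2 -> -144 3
DUP     -> -144 3 3
ROT     -> 3 3 -144
GT      -> 3 1
SUB     -> 2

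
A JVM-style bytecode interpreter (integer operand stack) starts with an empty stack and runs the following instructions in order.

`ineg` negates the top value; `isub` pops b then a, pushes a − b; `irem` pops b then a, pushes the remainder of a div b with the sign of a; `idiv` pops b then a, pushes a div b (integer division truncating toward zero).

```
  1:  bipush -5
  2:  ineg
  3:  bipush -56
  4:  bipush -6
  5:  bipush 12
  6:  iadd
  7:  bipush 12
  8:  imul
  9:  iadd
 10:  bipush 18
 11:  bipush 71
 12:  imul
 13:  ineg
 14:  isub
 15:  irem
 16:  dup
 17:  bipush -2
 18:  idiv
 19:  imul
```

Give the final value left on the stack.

-10

bipush -5  → [-5]
ineg       → [5]
bipush -56 → [5, -56]
bipush -6  → [5, -56, -6]
bipush 12  → [5, -56, -6, 12]
iadd       → [5, -56, 6]
bipush 12  → [5, -56, 6, 12]
imul       → [5, -56, 72]
iadd       → [5, 16]
bipush 18  → [5, 16, 18]
bipush 71  → [5, 16, 18, 71]
imul       → [5, 16, 1278]
ineg       → [5, 16, -1278]
isub       → [5, 1294]
irem       → [5]
dup        → [5, 5]
bipush -2  → [5, 5, -2]
idiv       → [5, -2]
imul       → [-10]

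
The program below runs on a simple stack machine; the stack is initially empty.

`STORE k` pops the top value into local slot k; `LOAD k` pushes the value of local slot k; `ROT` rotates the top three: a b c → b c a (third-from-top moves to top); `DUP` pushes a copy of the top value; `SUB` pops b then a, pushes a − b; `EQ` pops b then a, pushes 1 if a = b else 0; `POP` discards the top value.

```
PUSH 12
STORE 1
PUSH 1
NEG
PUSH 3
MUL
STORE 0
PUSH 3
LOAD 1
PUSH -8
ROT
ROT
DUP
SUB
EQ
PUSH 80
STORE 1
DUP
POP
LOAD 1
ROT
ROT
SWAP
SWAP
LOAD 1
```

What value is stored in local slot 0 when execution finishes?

-3

PUSH 12 : [12]
STORE 1 : []
PUSH 1  : [1]
NEG     : [-1]
PUSH 3  : [-1, 3]
MUL     : [-3]
STORE 0 : []
PUSH 3  : [3]
LOAD 1  : [3, 12]
PUSH -8 : [3, 12, -8]
ROT     : [12, -8, 3]
ROT     : [-8, 3, 12]
DUP     : [-8, 3, 12, 12]
SUB     : [-8, 3, 0]
EQ      : [-8, 0]
PUSH 80 : [-8, 0, 80]
STORE 1 : [-8, 0]
DUP     : [-8, 0, 0]
POP     : [-8, 0]
LOAD 1  : [-8, 0, 80]
ROT     : [0, 80, -8]
ROT     : [80, -8, 0]
SWAP    : [80, 0, -8]
SWAP    : [80, -8, 0]
LOAD 1  : [80, -8, 0, 80]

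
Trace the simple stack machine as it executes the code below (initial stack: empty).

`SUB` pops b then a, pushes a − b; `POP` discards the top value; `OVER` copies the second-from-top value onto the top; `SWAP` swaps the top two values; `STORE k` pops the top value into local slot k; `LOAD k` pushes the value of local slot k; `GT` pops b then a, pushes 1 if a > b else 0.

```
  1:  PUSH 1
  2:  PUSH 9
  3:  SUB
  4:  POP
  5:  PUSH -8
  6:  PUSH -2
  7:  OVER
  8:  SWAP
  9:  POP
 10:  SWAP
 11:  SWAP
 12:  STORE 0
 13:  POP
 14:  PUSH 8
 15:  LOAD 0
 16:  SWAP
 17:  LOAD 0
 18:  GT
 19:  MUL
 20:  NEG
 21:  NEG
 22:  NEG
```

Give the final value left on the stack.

PUSH 1  → 1
PUSH 9  → 1 9
SUB     → -8
POP     → (empty)
PUSH -8 → -8
PUSH -2 → -8 -2
OVER    → -8 -2 -8
SWAP    → -8 -8 -2
POP     → -8 -8
SWAP    → -8 -8
SWAP    → -8 -8
STORE 0 → -8
POP     → (empty)
PUSH 8  → 8
LOAD 0  → 8 -8
SWAP    → -8 8
LOAD 0  → -8 8 -8
GT      → -8 1
MUL     → -8
NEG     → 8
NEG     → -8
NEG     → 8

8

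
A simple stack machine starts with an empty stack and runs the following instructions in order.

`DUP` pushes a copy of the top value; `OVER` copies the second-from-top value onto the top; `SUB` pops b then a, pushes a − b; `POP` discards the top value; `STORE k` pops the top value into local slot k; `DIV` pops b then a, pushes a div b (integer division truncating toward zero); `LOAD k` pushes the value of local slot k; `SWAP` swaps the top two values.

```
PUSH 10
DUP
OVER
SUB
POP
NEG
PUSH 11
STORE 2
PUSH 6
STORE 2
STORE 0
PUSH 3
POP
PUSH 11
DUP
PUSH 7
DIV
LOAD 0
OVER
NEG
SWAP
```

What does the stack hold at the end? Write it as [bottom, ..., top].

PUSH 10 : [10]
DUP     : [10, 10]
OVER    : [10, 10, 10]
SUB     : [10, 0]
POP     : [10]
NEG     : [-10]
PUSH 11 : [-10, 11]
STORE 2 : [-10]
PUSH 6  : [-10, 6]
STORE 2 : [-10]
STORE 0 : []
PUSH 3  : [3]
POP     : []
PUSH 11 : [11]
DUP     : [11, 11]
PUSH 7  : [11, 11, 7]
DIV     : [11, 1]
LOAD 0  : [11, 1, -10]
OVER    : [11, 1, -10, 1]
NEG     : [11, 1, -10, -1]
SWAP    : [11, 1, -1, -10]

[11, 1, -1, -10]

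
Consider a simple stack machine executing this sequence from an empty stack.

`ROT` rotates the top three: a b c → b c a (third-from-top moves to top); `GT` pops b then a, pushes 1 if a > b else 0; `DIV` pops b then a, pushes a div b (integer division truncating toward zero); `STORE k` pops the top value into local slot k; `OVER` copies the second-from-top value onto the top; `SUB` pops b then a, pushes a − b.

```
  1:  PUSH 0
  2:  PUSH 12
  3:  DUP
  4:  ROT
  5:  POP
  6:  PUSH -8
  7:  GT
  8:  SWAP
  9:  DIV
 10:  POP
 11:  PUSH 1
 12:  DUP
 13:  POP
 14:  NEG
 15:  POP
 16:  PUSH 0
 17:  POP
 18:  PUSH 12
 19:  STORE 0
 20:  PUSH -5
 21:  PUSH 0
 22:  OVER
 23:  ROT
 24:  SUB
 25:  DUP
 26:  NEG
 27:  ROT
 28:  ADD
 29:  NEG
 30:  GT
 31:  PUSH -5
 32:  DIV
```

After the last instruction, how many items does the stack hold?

1

PUSH 0   0
PUSH 12  0 12
DUP      0 12 12
ROT      12 12 0
POP      12 12
PUSH -8  12 12 -8
GT       12 1
SWAP     1 12
DIV      0
POP      (empty)
PUSH 1   1
DUP      1 1
POP      1
NEG      -1
POP      (empty)
PUSH 0   0
POP      (empty)
PUSH 12  12
STORE 0  (empty)
PUSH -5  -5
PUSH 0   -5 0
OVER     -5 0 -5
ROT      0 -5 -5
SUB      0 0
DUP      0 0 0
NEG      0 0 0
ROT      0 0 0
ADD      0 0
NEG      0 0
GT       0
PUSH -5  0 -5
DIV      0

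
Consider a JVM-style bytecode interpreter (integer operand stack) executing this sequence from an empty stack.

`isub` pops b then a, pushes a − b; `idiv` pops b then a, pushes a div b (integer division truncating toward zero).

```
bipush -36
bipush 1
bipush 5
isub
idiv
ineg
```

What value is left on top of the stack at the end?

-9

bipush -36  -36
bipush 1    -36 1
bipush 5    -36 1 5
isub        -36 -4
idiv        9
ineg        -9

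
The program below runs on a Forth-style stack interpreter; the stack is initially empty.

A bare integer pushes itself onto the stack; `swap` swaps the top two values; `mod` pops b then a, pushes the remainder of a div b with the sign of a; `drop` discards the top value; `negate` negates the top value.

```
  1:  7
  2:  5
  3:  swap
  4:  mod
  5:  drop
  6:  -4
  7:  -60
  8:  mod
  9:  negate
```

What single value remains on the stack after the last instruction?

7      -> [7]
5      -> [7, 5]
swap   -> [5, 7]
mod    -> [5]
drop   -> []
-4     -> [-4]
-60    -> [-4, -60]
mod    -> [-4]
negate -> [4]

4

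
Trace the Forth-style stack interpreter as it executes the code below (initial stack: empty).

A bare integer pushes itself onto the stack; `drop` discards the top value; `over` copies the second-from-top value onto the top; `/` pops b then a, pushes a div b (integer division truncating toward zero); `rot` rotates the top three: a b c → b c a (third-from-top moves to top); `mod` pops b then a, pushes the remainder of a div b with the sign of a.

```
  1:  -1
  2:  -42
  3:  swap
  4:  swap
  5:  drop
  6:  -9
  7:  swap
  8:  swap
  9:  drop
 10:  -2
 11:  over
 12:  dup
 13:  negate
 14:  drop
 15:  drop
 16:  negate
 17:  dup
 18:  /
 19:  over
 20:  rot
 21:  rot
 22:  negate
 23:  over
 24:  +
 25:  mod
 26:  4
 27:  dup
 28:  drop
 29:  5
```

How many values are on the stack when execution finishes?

4

-1     : [-1]
-42    : [-1, -42]
swap   : [-42, -1]
swap   : [-1, -42]
drop   : [-1]
-9     : [-1, -9]
swap   : [-9, -1]
swap   : [-1, -9]
drop   : [-1]
-2     : [-1, -2]
over   : [-1, -2, -1]
dup    : [-1, -2, -1, -1]
negate : [-1, -2, -1, 1]
drop   : [-1, -2, -1]
drop   : [-1, -2]
negate : [-1, 2]
dup    : [-1, 2, 2]
/      : [-1, 1]
over   : [-1, 1, -1]
rot    : [1, -1, -1]
rot    : [-1, -1, 1]
negate : [-1, -1, -1]
over   : [-1, -1, -1, -1]
+      : [-1, -1, -2]
mod    : [-1, -1]
4      : [-1, -1, 4]
dup    : [-1, -1, 4, 4]
drop   : [-1, -1, 4]
5      : [-1, -1, 4, 5]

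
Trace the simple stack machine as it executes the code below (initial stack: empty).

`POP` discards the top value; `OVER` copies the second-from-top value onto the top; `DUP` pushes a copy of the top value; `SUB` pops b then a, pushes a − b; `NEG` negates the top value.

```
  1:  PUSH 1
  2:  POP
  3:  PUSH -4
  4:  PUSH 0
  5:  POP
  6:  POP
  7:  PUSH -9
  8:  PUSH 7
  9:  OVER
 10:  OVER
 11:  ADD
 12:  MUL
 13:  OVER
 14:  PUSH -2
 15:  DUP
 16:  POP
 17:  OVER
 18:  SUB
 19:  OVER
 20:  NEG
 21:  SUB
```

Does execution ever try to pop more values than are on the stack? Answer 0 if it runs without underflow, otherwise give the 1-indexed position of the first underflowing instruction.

0

PUSH 1  → 1
POP     → (empty)
PUSH -4 → -4
PUSH 0  → -4 0
POP     → -4
POP     → (empty)
PUSH -9 → -9
PUSH 7  → -9 7
OVER    → -9 7 -9
OVER    → -9 7 -9 7
ADD     → -9 7 -2
MUL     → -9 -14
OVER    → -9 -14 -9
PUSH -2 → -9 -14 -9 -2
DUP     → -9 -14 -9 -2 -2
POP     → -9 -14 -9 -2
OVER    → -9 -14 -9 -2 -9
SUB     → -9 -14 -9 7
OVER    → -9 -14 -9 7 -9
NEG     → -9 -14 -9 7 9
SUB     → -9 -14 -9 -2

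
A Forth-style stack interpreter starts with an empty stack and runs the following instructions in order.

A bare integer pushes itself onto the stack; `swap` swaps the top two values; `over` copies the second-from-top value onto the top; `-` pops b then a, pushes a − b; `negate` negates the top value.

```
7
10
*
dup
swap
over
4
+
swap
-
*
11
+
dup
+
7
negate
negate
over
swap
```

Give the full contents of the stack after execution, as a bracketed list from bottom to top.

[582, 582, 7]

7       7
10      7 10
*       70
dup     70 70
swap    70 70
over    70 70 70
4       70 70 70 4
+       70 70 74
swap    70 74 70
-       70 4
*       280
11      280 11
+       291
dup     291 291
+       582
7       582 7
negate  582 -7
negate  582 7
over    582 7 582
swap    582 582 7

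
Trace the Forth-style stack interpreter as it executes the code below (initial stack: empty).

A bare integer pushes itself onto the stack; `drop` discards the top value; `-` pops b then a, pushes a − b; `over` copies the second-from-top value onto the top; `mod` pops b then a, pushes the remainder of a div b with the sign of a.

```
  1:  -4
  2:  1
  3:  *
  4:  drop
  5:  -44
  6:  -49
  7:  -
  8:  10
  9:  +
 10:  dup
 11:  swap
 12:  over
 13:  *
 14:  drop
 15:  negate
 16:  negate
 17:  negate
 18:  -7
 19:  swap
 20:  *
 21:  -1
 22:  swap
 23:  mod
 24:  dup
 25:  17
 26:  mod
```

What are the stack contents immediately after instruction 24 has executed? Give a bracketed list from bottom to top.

[-1, -1]

-4     → [-4]
1      → [-4, 1]
*      → [-4]
drop   → []
-44    → [-44]
-49    → [-44, -49]
-      → [5]
10     → [5, 10]
+      → [15]
dup    → [15, 15]
swap   → [15, 15]
over   → [15, 15, 15]
*      → [15, 225]
drop   → [15]
negate → [-15]
negate → [15]
negate → [-15]
-7     → [-15, -7]
swap   → [-7, -15]
*      → [105]
-1     → [105, -1]
swap   → [-1, 105]
mod    → [-1]
dup    → [-1, -1]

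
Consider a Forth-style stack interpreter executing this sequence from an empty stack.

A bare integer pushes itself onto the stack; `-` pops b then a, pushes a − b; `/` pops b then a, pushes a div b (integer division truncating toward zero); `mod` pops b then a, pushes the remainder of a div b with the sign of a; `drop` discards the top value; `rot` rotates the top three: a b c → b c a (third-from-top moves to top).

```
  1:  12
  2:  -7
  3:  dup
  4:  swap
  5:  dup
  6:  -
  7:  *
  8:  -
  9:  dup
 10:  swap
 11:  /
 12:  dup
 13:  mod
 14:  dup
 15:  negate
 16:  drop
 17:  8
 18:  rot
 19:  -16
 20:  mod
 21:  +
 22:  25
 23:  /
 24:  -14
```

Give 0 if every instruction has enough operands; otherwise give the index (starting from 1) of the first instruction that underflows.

18

12      12
-7      12 -7
dup     12 -7 -7
swap    12 -7 -7
dup     12 -7 -7 -7
-       12 -7 0
*       12 0
-       12
dup     12 12
swap    12 12
/       1
dup     1 1
mod     0
dup     0 0
negate  0 0
drop    0
8       0 8
rot  — needs 3 operands, stack has 2 → underflow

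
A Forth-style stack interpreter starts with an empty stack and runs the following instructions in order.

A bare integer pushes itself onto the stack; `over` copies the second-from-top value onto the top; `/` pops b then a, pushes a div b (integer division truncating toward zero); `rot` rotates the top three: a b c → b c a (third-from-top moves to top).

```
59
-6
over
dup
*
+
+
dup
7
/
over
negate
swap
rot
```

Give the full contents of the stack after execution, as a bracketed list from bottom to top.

[-3534, 504, 3534]

59      59
-6      59 -6
over    59 -6 59
dup     59 -6 59 59
*       59 -6 3481
+       59 3475
+       3534
dup     3534 3534
7       3534 3534 7
/       3534 504
over    3534 504 3534
negate  3534 504 -3534
swap    3534 -3534 504
rot     -3534 504 3534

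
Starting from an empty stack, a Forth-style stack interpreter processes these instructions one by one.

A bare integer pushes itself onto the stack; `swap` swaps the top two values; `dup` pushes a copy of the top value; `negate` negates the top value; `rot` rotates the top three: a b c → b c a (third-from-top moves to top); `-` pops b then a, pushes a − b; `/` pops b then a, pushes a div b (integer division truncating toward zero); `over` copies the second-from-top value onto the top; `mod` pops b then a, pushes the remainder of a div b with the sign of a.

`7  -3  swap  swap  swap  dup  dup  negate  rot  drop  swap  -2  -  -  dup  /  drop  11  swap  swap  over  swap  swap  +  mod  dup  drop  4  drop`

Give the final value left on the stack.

7      → 7
-3     → 7 -3
swap   → -3 7
swap   → 7 -3
swap   → -3 7
dup    → -3 7 7
dup    → -3 7 7 7
negate → -3 7 7 -7
rot    → -3 7 -7 7
drop   → -3 7 -7
swap   → -3 -7 7
-2     → -3 -7 7 -2
-      → -3 -7 9
-      → -3 -16
dup    → -3 -16 -16
/      → -3 1
drop   → -3
11     → -3 11
swap   → 11 -3
swap   → -3 11
over   → -3 11 -3
swap   → -3 -3 11
swap   → -3 11 -3
+      → -3 8
mod    → -3
dup    → -3 -3
drop   → -3
4      → -3 4
drop   → -3

-3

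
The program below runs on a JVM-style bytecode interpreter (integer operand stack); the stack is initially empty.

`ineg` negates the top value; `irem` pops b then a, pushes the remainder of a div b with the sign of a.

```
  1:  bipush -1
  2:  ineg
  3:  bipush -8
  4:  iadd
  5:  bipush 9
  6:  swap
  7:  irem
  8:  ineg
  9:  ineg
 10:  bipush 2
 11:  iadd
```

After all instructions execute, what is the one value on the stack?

bipush -1  [-1]
ineg       [1]
bipush -8  [1, -8]
iadd       [-7]
bipush 9   [-7, 9]
swap       [9, -7]
irem       [2]
ineg       [-2]
ineg       [2]
bipush 2   [2, 2]
iadd       [4]

4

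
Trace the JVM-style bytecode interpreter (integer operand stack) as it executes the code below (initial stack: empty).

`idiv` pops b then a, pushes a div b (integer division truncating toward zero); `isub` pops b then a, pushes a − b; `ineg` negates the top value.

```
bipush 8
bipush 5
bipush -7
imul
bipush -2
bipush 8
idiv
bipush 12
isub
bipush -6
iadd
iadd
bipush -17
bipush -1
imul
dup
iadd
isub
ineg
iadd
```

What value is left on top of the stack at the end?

bipush 8   : [8]
bipush 5   : [8, 5]
bipush -7  : [8, 5, -7]
imul       : [8, -35]
bipush -2  : [8, -35, -2]
bipush 8   : [8, -35, -2, 8]
idiv       : [8, -35, 0]
bipush 12  : [8, -35, 0, 12]
isub       : [8, -35, -12]
bipush -6  : [8, -35, -12, -6]
iadd       : [8, -35, -18]
iadd       : [8, -53]
bipush -17 : [8, -53, -17]
bipush -1  : [8, -53, -17, -1]
imul       : [8, -53, 17]
dup        : [8, -53, 17, 17]
iadd       : [8, -53, 34]
isub       : [8, -87]
ineg       : [8, 87]
iadd       : [95]

95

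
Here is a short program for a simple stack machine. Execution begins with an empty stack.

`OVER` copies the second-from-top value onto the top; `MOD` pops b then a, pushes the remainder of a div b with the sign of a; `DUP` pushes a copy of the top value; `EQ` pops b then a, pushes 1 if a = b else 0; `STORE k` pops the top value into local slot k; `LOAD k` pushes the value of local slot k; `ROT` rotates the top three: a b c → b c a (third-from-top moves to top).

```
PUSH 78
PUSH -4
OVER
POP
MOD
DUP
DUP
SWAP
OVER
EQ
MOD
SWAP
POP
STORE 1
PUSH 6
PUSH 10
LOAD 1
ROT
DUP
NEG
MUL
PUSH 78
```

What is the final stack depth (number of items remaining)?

PUSH 78 : 78
PUSH -4 : 78 -4
OVER    : 78 -4 78
POP     : 78 -4
MOD     : 2
DUP     : 2 2
DUP     : 2 2 2
SWAP    : 2 2 2
OVER    : 2 2 2 2
EQ      : 2 2 1
MOD     : 2 0
SWAP    : 0 2
POP     : 0
STORE 1 : (empty)
PUSH 6  : 6
PUSH 10 : 6 10
LOAD 1  : 6 10 0
ROT     : 10 0 6
DUP     : 10 0 6 6
NEG     : 10 0 6 -6
MUL     : 10 0 -36
PUSH 78 : 10 0 -36 78

4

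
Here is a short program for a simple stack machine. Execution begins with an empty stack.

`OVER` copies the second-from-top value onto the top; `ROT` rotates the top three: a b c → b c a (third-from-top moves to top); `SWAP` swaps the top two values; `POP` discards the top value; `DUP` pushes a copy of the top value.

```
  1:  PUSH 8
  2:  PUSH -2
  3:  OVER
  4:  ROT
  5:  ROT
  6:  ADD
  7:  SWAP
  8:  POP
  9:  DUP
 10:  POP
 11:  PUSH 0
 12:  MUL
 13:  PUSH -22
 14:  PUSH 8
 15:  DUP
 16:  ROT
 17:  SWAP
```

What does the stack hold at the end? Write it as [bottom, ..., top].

PUSH 8    8
PUSH -2   8 -2
OVER      8 -2 8
ROT       -2 8 8
ROT       8 8 -2
ADD       8 6
SWAP      6 8
POP       6
DUP       6 6
POP       6
PUSH 0    6 0
MUL       0
PUSH -22  0 -22
PUSH 8    0 -22 8
DUP       0 -22 8 8
ROT       0 8 8 -22
SWAP      0 8 -22 8

[0, 8, -22, 8]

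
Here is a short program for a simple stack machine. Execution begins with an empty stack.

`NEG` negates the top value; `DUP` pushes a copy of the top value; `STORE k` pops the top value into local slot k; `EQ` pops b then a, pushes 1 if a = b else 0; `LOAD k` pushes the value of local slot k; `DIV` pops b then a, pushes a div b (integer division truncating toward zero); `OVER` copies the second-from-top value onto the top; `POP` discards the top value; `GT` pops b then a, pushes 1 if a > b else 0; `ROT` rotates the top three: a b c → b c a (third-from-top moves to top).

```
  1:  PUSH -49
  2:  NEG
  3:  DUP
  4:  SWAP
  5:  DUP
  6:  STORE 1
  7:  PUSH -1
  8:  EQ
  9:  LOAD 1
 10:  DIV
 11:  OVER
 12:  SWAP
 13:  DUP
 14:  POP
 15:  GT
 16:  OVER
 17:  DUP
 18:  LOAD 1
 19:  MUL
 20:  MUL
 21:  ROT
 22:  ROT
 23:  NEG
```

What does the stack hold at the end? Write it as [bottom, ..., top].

[117649, 49, -1]

PUSH -49 -> -49
NEG      -> 49
DUP      -> 49 49
SWAP     -> 49 49
DUP      -> 49 49 49
STORE 1  -> 49 49
PUSH -1  -> 49 49 -1
EQ       -> 49 0
LOAD 1   -> 49 0 49
DIV      -> 49 0
OVER     -> 49 0 49
SWAP     -> 49 49 0
DUP      -> 49 49 0 0
POP      -> 49 49 0
GT       -> 49 1
OVER     -> 49 1 49
DUP      -> 49 1 49 49
LOAD 1   -> 49 1 49 49 49
MUL      -> 49 1 49 2401
MUL      -> 49 1 117649
ROT      -> 1 117649 49
ROT      -> 117649 49 1
NEG      -> 117649 49 -1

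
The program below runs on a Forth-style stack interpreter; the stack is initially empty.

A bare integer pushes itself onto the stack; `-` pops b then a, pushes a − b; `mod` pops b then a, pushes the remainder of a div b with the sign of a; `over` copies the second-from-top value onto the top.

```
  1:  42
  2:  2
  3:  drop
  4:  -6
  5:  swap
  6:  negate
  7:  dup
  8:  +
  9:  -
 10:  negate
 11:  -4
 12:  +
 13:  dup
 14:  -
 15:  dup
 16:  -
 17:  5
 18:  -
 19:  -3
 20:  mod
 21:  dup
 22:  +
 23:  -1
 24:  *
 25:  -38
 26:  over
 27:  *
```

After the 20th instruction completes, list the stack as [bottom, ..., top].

[-2]

42     -> [42]
2      -> [42, 2]
drop   -> [42]
-6     -> [42, -6]
swap   -> [-6, 42]
negate -> [-6, -42]
dup    -> [-6, -42, -42]
+      -> [-6, -84]
-      -> [78]
negate -> [-78]
-4     -> [-78, -4]
+      -> [-82]
dup    -> [-82, -82]
-      -> [0]
dup    -> [0, 0]
-      -> [0]
5      -> [0, 5]
-      -> [-5]
-3     -> [-5, -3]
mod    -> [-2]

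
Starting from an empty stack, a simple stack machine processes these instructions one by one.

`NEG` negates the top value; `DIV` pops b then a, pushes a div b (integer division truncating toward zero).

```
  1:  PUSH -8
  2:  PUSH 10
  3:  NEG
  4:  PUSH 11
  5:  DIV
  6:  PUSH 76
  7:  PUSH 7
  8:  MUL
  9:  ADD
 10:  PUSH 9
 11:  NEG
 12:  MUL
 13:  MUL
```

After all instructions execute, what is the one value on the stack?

PUSH -8  [-8]
PUSH 10  [-8, 10]
NEG      [-8, -10]
PUSH 11  [-8, -10, 11]
DIV      [-8, 0]
PUSH 76  [-8, 0, 76]
PUSH 7   [-8, 0, 76, 7]
MUL      [-8, 0, 532]
ADD      [-8, 532]
PUSH 9   [-8, 532, 9]
NEG      [-8, 532, -9]
MUL      [-8, -4788]
MUL      [38304]

38304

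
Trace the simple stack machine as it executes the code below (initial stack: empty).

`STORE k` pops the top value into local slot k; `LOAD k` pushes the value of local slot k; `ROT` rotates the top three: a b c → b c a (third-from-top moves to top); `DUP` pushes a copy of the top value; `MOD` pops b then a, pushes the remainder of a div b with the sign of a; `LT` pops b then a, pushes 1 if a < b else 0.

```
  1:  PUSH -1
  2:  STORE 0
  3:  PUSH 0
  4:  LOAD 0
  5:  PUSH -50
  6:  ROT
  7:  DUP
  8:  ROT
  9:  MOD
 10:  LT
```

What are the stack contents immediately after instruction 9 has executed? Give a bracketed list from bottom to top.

PUSH -1  -> [-1]
STORE 0  -> []
PUSH 0   -> [0]
LOAD 0   -> [0, -1]
PUSH -50 -> [0, -1, -50]
ROT      -> [-1, -50, 0]
DUP      -> [-1, -50, 0, 0]
ROT      -> [-1, 0, 0, -50]
MOD      -> [-1, 0, 0]

[-1, 0, 0]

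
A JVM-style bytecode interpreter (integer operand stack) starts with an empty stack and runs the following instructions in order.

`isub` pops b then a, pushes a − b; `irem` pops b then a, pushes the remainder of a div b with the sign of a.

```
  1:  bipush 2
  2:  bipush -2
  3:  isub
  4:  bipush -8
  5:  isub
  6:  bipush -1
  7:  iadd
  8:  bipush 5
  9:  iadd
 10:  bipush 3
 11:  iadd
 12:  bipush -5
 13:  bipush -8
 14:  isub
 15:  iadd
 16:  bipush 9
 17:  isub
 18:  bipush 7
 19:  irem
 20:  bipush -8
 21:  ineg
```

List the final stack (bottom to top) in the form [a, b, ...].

[6, 8]

bipush 2  → 2
bipush -2 → 2 -2
isub      → 4
bipush -8 → 4 -8
isub      → 12
bipush -1 → 12 -1
iadd      → 11
bipush 5  → 11 5
iadd      → 16
bipush 3  → 16 3
iadd      → 19
bipush -5 → 19 -5
bipush -8 → 19 -5 -8
isub      → 19 3
iadd      → 22
bipush 9  → 22 9
isub      → 13
bipush 7  → 13 7
irem      → 6
bipush -8 → 6 -8
ineg      → 6 8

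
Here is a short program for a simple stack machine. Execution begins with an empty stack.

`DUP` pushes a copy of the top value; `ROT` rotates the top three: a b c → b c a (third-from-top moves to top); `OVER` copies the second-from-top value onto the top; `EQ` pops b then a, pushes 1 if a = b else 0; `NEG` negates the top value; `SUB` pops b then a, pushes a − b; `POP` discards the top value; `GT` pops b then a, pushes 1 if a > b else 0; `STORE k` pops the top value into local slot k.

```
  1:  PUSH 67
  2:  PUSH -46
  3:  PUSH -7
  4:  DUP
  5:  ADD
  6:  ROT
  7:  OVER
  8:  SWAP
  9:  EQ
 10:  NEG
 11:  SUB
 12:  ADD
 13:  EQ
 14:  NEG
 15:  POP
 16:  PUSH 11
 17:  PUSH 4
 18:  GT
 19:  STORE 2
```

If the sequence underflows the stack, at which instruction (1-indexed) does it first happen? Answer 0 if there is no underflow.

13

PUSH 67   [67]
PUSH -46  [67, -46]
PUSH -7   [67, -46, -7]
DUP       [67, -46, -7, -7]
ADD       [67, -46, -14]
ROT       [-46, -14, 67]
OVER      [-46, -14, 67, -14]
SWAP      [-46, -14, -14, 67]
EQ        [-46, -14, 0]
NEG       [-46, -14, 0]
SUB       [-46, -14]
ADD       [-60]
EQ  — needs 2 operands, stack has 1 → underflow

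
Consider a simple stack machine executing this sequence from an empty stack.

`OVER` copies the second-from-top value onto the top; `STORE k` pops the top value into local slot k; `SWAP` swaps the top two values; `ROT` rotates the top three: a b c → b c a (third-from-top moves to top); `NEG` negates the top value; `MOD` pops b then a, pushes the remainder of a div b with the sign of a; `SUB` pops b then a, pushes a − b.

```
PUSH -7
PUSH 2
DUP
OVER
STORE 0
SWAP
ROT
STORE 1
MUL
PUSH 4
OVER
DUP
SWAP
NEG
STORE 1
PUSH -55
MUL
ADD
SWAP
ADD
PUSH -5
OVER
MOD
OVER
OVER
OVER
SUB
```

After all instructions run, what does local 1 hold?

PUSH -7  -> -7
PUSH 2   -> -7 2
DUP      -> -7 2 2
OVER     -> -7 2 2 2
STORE 0  -> -7 2 2
SWAP     -> -7 2 2
ROT      -> 2 2 -7
STORE 1  -> 2 2
MUL      -> 4
PUSH 4   -> 4 4
OVER     -> 4 4 4
DUP      -> 4 4 4 4
SWAP     -> 4 4 4 4
NEG      -> 4 4 4 -4
STORE 1  -> 4 4 4
PUSH -55 -> 4 4 4 -55
MUL      -> 4 4 -220
ADD      -> 4 -216
SWAP     -> -216 4
ADD      -> -212
PUSH -5  -> -212 -5
OVER     -> -212 -5 -212
MOD      -> -212 -5
OVER     -> -212 -5 -212
OVER     -> -212 -5 -212 -5
OVER     -> -212 -5 -212 -5 -212
SUB      -> -212 -5 -212 207

-4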